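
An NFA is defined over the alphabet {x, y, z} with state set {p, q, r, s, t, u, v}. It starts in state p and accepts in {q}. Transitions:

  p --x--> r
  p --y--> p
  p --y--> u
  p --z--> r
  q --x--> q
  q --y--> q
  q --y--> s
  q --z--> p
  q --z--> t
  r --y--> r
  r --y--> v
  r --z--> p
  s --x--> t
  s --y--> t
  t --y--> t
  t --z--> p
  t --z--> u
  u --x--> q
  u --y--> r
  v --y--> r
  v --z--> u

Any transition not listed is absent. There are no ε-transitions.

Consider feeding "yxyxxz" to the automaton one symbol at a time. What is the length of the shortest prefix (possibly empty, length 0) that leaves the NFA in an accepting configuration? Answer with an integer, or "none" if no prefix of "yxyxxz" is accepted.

2

Start in {p}.
Read 'y': p→{p, u}; now {p, u}.
Read 'x': p→{r}, u→{q}; now {q, r}.
None of the earlier sets intersect F, but {q, r} does.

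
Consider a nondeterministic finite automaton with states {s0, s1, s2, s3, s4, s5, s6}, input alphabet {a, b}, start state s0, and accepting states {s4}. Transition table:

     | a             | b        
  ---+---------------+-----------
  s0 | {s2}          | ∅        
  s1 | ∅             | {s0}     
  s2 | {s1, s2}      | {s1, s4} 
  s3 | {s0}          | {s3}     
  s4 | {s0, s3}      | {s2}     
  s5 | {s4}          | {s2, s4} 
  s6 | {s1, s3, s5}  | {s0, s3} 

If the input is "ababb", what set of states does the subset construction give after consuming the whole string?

{s3}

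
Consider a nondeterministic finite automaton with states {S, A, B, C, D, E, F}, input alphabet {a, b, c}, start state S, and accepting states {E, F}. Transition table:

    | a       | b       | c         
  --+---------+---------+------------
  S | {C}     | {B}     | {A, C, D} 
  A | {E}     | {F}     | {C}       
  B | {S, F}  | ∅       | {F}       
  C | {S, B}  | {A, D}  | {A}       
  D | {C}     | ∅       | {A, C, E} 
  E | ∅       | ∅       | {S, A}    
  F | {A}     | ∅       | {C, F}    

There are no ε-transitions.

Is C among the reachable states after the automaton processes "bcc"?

Start in {S}.
Read 'b': S→{B}; now {B}.
Read 'c': B→{F}; now {F}.
Read 'c': F→{C, F}; now {C, F}.
State C is in {C, F}.

Yes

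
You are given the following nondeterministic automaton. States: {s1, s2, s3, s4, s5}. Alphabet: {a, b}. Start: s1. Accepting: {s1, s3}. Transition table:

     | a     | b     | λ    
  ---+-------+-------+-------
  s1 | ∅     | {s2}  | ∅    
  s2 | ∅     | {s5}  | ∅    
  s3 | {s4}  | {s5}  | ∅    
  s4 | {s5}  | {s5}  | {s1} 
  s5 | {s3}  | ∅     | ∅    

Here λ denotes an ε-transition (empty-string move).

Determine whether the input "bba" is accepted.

Yes

Start in {s1}.
Read 'b': {s1} → {s2}.
Read 'b': {s2} → {s5}.
Read 'a': {s5} → {s3}.
The final set {s3} contains the accepting state s3.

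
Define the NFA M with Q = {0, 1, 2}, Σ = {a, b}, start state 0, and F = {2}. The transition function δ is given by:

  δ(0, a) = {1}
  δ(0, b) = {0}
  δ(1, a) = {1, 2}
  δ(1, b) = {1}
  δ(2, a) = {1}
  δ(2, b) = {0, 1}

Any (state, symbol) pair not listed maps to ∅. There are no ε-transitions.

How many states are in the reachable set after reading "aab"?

Start in {0}.
Read 'a': {0} → {1}.
Read 'a': {1} → {1, 2}.
Read 'b': {1, 2} → {0, 1}.
That set has 2 states.

2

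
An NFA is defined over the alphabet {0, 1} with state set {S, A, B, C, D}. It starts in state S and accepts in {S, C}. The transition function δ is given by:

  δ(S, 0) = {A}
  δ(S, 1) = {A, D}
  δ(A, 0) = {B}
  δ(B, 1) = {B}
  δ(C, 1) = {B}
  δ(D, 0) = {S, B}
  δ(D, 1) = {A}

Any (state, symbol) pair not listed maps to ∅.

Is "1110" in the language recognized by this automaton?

Start in {S}.
Read '1': S→{A, D}; now {A, D}.
Read '1': A→∅, D→{A}; now {A}.
Read '1': A→∅; now ∅.
The set is empty and remains empty for the remaining 1 symbol.
The final set ∅ contains no accepting state.

No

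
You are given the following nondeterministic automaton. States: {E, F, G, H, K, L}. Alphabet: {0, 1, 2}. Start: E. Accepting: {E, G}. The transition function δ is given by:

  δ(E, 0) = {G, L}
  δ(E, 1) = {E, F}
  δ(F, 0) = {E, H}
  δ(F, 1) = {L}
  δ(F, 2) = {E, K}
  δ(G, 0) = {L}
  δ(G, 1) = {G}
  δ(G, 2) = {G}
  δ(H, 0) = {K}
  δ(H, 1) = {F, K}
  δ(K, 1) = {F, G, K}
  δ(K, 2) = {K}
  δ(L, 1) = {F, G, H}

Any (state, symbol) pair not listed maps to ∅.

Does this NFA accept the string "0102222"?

Start in {E}.
Read '0': E→{G, L}; now {G, L}.
Read '1': G→{G}, L→{F, G, H}; now {F, G, H}.
Read '0': F→{E, H}, G→{L}, H→{K}; now {E, H, K, L}.
Read '2': E→∅, H→∅, K→{K}, L→∅; now {K}.
Read '2': K→{K}; now {K}.
Read '2': K→{K}; now {K}.
Read '2': K→{K}; now {K}.
The final set {K} contains no accepting state.

No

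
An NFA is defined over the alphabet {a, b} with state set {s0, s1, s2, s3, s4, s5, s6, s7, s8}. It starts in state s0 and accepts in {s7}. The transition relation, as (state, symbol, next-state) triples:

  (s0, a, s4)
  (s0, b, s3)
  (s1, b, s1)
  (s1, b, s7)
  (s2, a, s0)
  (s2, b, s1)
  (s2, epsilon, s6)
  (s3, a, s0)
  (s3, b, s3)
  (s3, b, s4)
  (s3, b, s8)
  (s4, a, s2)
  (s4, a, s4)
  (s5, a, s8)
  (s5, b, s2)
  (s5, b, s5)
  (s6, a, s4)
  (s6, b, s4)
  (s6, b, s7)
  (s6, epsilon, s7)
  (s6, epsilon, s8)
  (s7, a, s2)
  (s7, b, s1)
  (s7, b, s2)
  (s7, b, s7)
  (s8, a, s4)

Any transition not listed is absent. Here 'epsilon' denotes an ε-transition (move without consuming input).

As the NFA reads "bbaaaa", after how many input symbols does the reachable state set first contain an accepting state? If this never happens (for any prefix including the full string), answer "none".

3

Start in {s0}.
Read 'b': s0→{s3}; now {s3}.
Read 'b': s3→{s3, s4, s8}; now {s3, s4, s8}.
Read 'a': s3→{s0}, s4→{s2, s4}, s8→{s4}; union {s0, s2, s4}; ε-closure = {s0, s2, s4, s6, s7, s8}.
None of the earlier sets intersect F, but {s0, s2, s4, s6, s7, s8} does.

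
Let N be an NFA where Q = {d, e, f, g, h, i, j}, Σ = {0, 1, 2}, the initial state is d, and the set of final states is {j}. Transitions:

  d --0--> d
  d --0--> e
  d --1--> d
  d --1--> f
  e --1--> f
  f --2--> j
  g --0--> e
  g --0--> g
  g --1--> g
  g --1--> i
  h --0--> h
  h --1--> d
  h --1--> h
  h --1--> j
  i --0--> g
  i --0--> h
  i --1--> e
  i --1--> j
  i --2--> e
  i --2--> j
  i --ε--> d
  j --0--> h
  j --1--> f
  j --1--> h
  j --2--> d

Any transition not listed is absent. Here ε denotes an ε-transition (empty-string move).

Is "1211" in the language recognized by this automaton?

Start in {d}.
Read '1': d→{d, f}; now {d, f}.
Read '2': d→∅, f→{j}; now {j}.
Read '1': j→{f, h}; now {f, h}.
Read '1': f→∅, h→{d, h, j}; now {d, h, j}.
The final set {d, h, j} contains the accepting state j.

Yes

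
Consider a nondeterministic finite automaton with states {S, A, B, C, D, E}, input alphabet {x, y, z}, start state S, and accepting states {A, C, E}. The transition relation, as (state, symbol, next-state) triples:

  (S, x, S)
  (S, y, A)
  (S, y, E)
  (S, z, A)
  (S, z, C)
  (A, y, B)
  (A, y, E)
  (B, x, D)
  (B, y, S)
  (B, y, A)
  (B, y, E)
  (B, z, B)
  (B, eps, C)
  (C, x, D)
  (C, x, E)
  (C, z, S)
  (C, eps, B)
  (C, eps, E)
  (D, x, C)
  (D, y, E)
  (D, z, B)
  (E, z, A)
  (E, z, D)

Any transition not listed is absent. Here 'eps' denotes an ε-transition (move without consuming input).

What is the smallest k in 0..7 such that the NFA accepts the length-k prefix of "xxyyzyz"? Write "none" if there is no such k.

Start in {S}.
Read 'x': {S} → {S}.
Read 'x': {S} → {S}.
Read 'y': {S} → {A, E}.
None of the earlier sets intersect F, but {A, E} does.

3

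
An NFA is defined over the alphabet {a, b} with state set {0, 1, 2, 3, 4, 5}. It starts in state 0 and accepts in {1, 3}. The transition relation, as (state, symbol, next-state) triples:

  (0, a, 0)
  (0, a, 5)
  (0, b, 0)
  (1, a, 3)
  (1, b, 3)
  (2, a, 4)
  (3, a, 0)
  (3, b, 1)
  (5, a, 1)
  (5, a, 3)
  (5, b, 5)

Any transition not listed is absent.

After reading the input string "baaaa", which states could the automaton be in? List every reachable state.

{0, 1, 3, 5}

Start in {0}.
Read 'b': 0→{0}; now {0}.
Read 'a': 0→{0, 5}; now {0, 5}.
Read 'a': 0→{0, 5}, 5→{1, 3}; now {0, 1, 3, 5}.
Read 'a': 0→{0, 5}, 1→{3}, 3→{0}, 5→{1, 3}; now {0, 1, 3, 5}.
Read 'a': 0→{0, 5}, 1→{3}, 3→{0}, 5→{1, 3}; now {0, 1, 3, 5}.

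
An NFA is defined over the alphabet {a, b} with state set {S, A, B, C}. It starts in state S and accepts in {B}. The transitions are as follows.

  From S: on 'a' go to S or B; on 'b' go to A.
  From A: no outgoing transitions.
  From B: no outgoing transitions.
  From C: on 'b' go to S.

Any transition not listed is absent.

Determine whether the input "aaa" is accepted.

Yes

Start in {S}.
Read 'a': S→{S, B}; now {S, B}.
Read 'a': S→{S, B}, B→∅; now {S, B}.
Read 'a': S→{S, B}, B→∅; now {S, B}.
The final set {S, B} contains the accepting state B.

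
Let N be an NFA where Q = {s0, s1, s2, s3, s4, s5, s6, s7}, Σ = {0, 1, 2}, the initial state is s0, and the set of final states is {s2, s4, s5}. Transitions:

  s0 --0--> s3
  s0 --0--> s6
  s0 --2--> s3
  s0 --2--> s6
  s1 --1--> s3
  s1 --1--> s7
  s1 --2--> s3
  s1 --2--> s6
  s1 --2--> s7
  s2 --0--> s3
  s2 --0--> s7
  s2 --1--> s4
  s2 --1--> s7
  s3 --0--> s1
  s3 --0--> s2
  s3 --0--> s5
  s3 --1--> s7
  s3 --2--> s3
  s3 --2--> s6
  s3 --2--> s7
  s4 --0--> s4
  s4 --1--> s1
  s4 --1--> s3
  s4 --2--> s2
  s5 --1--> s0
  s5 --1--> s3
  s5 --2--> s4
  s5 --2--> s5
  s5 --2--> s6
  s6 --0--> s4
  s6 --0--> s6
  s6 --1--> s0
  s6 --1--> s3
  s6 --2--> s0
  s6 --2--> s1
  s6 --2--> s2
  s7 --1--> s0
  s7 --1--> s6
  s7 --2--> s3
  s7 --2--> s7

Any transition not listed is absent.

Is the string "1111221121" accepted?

Start in {s0}.
Read '1': s0→∅; now ∅.
The set is empty and remains empty for the remaining 9 symbols.
The final set ∅ contains no accepting state.

No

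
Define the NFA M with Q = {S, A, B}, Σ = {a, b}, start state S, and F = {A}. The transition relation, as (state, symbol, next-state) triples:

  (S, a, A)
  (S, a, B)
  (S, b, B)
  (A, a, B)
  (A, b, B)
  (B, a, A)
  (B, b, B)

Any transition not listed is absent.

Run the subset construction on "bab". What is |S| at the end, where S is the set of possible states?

1

Start in {S}.
Read 'b': S→{B}; now {B}.
Read 'a': B→{A}; now {A}.
Read 'b': A→{B}; now {B}.
That set has 1 state.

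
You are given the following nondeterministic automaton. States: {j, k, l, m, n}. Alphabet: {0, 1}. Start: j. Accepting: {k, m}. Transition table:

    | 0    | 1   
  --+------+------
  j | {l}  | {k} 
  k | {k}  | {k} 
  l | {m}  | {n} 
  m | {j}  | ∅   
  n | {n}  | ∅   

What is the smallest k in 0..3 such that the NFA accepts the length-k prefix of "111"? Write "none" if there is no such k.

1

Start in {j}.
Read '1': {j} → {k}.
None of the earlier sets intersect F, but {k} does.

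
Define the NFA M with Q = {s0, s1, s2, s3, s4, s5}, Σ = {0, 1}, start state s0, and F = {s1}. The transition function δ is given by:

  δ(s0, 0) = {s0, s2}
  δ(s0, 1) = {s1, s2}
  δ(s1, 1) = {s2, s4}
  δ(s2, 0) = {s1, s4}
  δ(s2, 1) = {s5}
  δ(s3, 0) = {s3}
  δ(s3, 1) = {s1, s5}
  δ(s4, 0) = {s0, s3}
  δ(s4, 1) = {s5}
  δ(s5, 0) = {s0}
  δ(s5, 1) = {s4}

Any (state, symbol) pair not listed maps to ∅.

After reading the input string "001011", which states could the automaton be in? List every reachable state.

{s2, s4, s5}

Start in {s0}.
Read '0': {s0} → {s0, s2}.
Read '0': {s0, s2} → {s0, s1, s2, s4}.
Read '1': {s0, s1, s2, s4} → {s1, s2, s4, s5}.
Read '0': {s1, s2, s4, s5} → {s0, s1, s3, s4}.
Read '1': {s0, s1, s3, s4} → {s1, s2, s4, s5}.
Read '1': {s1, s2, s4, s5} → {s2, s4, s5}.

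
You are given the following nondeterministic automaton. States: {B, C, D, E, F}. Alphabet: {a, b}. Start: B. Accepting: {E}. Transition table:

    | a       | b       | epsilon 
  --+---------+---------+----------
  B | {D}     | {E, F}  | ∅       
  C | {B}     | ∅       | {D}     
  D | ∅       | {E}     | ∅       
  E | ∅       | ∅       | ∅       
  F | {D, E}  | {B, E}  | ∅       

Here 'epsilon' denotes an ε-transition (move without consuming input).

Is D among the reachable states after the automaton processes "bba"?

Yes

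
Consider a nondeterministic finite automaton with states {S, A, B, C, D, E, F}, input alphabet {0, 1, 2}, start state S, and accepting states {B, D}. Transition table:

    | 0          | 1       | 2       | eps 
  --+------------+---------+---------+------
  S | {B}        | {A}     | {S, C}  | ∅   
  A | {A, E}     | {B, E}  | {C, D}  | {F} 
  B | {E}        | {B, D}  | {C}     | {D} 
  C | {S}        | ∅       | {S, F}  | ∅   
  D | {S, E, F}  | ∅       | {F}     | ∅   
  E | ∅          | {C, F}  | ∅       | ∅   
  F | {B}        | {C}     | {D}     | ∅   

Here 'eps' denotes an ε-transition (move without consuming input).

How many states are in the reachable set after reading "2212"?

4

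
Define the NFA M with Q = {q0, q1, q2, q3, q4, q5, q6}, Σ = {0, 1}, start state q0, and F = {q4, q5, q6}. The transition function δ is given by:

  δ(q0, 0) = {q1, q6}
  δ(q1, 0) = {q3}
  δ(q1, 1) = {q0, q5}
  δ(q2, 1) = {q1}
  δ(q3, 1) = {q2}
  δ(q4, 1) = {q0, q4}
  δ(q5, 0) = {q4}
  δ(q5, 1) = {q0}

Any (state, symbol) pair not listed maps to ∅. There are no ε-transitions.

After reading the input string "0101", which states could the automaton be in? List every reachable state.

{q0, q4, q5}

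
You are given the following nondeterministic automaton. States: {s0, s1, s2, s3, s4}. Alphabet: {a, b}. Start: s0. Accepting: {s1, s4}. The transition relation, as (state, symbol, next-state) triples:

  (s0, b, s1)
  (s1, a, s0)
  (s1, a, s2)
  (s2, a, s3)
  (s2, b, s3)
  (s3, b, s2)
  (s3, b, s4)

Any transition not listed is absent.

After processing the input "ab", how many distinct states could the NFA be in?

Start in {s0}.
Read 'a': s0→∅; now ∅.
The set is empty and remains empty for the remaining 1 symbol.
That set has 0 states.

0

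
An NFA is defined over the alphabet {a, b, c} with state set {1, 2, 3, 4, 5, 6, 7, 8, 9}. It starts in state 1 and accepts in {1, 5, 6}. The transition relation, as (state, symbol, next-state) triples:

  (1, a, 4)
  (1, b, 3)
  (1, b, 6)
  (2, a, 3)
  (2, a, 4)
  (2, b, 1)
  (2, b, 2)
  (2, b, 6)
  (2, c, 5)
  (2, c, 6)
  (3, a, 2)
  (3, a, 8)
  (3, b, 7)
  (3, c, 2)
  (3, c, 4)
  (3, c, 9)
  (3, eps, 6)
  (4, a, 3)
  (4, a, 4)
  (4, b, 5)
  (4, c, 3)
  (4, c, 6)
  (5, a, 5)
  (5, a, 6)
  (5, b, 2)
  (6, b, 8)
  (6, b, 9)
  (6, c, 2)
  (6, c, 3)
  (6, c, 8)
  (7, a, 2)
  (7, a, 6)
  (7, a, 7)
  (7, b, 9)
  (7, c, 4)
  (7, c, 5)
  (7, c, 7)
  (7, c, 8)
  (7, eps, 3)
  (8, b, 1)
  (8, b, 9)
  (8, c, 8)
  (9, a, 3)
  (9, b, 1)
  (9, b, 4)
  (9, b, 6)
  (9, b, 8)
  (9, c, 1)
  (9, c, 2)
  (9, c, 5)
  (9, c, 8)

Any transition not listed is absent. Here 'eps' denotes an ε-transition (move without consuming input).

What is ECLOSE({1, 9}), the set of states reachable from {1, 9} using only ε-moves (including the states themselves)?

{1, 9}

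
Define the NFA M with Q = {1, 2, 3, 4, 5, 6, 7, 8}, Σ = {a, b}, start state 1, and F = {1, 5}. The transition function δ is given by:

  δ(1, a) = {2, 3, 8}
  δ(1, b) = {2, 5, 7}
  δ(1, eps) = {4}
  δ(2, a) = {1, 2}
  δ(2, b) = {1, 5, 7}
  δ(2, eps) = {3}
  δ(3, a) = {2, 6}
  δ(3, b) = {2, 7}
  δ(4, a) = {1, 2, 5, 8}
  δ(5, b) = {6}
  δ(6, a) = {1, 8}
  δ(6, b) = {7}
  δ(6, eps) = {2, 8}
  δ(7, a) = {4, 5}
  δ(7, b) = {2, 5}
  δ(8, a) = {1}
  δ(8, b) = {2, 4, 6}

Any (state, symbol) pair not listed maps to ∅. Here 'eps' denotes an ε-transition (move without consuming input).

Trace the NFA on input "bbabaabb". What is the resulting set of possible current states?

{1, 2, 3, 4, 5, 6, 7, 8}

Start: ε-closure({1}) = {1, 4}.
Read 'b': {1, 4} → {2, 3, 5, 7}.
Read 'b': {2, 3, 5, 7} → {1, 2, 3, 4, 5, 6, 7, 8}.
Read 'a': {1, 2, 3, 4, 5, 6, 7, 8} → {1, 2, 3, 4, 5, 6, 8}.
Read 'b': {1, 2, 3, 4, 5, 6, 8} → {1, 2, 3, 4, 5, 6, 7, 8}.
Read 'a': {1, 2, 3, 4, 5, 6, 7, 8} → {1, 2, 3, 4, 5, 6, 8}.
Read 'a': {1, 2, 3, 4, 5, 6, 8} → {1, 2, 3, 4, 5, 6, 8}.
Read 'b': {1, 2, 3, 4, 5, 6, 8} → {1, 2, 3, 4, 5, 6, 7, 8}.
Read 'b': {1, 2, 3, 4, 5, 6, 7, 8} → {1, 2, 3, 4, 5, 6, 7, 8}.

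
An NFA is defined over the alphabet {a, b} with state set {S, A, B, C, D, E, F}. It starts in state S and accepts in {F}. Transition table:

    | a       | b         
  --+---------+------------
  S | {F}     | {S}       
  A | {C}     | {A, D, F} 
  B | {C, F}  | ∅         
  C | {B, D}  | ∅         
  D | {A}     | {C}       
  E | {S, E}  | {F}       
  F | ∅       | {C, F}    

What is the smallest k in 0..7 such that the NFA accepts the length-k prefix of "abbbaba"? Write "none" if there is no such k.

Start in {S}.
Read 'a': S→{F}; now {F}.
None of the earlier sets intersect F, but {F} does.

1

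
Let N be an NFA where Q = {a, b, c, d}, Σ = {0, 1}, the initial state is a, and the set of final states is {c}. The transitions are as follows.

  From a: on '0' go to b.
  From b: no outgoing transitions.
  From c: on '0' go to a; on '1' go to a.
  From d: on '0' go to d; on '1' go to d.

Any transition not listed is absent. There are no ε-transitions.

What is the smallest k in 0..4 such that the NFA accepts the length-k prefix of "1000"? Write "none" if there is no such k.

none

Start in {a}.
Read '1': a→∅; now ∅.
The set is empty and remains empty for the remaining 3 symbols.
No reachable set along the way intersects F.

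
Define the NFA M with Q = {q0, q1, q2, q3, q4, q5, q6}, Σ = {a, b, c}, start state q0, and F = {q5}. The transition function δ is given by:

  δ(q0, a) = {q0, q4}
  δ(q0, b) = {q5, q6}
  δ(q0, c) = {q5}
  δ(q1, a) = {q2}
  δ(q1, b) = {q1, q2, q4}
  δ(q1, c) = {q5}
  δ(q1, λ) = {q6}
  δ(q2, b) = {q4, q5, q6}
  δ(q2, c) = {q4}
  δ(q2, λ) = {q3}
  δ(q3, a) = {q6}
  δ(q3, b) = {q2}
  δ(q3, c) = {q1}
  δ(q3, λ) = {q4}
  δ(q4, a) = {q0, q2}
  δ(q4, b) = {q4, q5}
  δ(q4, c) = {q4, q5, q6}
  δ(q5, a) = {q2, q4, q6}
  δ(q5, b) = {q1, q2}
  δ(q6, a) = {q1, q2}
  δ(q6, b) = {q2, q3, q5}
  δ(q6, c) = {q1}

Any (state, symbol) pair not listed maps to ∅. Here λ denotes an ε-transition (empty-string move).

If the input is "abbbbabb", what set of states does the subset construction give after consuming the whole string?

Start in {q0}.
Read 'a': {q0} → {q0, q4}.
Read 'b': {q0, q4} → {q4, q5, q6}.
Read 'b': {q4, q5, q6} → {q1, q2, q3, q4, q5, q6}.
Read 'b': {q1, q2, q3, q4, q5, q6} → {q1, q2, q3, q4, q5, q6}.
Read 'b': {q1, q2, q3, q4, q5, q6} → {q1, q2, q3, q4, q5, q6}.
Read 'a': {q1, q2, q3, q4, q5, q6} → {q0, q1, q2, q3, q4, q6}.
Read 'b': {q0, q1, q2, q3, q4, q6} → {q1, q2, q3, q4, q5, q6}.
Read 'b': {q1, q2, q3, q4, q5, q6} → {q1, q2, q3, q4, q5, q6}.

{q1, q2, q3, q4, q5, q6}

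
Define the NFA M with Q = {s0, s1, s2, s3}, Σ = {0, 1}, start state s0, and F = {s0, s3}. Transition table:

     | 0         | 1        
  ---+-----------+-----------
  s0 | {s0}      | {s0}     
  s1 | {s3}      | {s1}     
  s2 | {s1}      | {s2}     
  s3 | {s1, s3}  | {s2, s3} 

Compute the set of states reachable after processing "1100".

Start in {s0}.
Read '1': {s0} → {s0}.
Read '1': {s0} → {s0}.
Read '0': {s0} → {s0}.
Read '0': {s0} → {s0}.

{s0}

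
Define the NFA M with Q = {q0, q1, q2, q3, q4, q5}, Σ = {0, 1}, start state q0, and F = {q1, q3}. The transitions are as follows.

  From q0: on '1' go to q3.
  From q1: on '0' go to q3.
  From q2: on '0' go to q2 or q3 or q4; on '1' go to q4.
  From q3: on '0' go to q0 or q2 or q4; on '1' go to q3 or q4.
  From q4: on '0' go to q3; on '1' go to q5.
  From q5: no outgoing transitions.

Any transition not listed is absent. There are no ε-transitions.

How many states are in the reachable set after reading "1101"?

3

Start in {q0}.
Read '1': {q0} → {q3}.
Read '1': {q3} → {q3, q4}.
Read '0': {q3, q4} → {q0, q2, q3, q4}.
Read '1': {q0, q2, q3, q4} → {q3, q4, q5}.
That set has 3 states.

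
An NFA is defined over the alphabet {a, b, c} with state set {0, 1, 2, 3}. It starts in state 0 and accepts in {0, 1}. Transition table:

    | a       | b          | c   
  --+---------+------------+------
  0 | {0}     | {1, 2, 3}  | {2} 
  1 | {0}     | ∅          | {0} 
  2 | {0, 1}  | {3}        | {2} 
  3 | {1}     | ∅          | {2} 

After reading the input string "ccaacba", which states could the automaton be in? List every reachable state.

Start in {0}.
Read 'c': 0→{2}; now {2}.
Read 'c': 2→{2}; now {2}.
Read 'a': 2→{0, 1}; now {0, 1}.
Read 'a': 0→{0}, 1→{0}; now {0}.
Read 'c': 0→{2}; now {2}.
Read 'b': 2→{3}; now {3}.
Read 'a': 3→{1}; now {1}.

{1}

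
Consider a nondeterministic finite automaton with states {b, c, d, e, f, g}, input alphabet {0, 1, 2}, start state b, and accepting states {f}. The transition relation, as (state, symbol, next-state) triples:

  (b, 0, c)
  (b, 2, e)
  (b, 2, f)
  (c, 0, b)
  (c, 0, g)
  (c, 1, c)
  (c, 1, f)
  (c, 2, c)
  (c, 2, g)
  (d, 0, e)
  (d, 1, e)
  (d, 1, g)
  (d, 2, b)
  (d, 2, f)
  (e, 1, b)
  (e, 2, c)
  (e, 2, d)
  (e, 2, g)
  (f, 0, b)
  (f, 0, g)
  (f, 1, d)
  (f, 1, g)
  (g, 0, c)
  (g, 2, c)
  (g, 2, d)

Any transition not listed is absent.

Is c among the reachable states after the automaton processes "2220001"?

Yes

Start in {b}.
Read '2': {b} → {e, f}.
Read '2': {e, f} → {c, d, g}.
Read '2': {c, d, g} → {b, c, d, f, g}.
Read '0': {b, c, d, f, g} → {b, c, e, g}.
Read '0': {b, c, e, g} → {b, c, g}.
Read '0': {b, c, g} → {b, c, g}.
Read '1': {b, c, g} → {c, f}.
State c is in {c, f}.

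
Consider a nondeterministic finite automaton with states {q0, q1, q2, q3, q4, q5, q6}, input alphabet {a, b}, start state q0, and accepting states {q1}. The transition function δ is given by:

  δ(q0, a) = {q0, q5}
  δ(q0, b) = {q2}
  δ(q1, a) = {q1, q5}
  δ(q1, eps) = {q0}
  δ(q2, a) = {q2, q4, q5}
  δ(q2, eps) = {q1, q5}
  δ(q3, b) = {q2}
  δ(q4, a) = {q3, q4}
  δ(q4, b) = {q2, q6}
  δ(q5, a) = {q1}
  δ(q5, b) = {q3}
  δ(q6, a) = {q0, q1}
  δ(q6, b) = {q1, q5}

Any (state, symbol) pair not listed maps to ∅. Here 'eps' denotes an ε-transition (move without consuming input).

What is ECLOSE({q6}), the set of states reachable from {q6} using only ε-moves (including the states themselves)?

{q6}

Begin with {q6}.
No ε-moves leave this set, so the closure equals the set itself.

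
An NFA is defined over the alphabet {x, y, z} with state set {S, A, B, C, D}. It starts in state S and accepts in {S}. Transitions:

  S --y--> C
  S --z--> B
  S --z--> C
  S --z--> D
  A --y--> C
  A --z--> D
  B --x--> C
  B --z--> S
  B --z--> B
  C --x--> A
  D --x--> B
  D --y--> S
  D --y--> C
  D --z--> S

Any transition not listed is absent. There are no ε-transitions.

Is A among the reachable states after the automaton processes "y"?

No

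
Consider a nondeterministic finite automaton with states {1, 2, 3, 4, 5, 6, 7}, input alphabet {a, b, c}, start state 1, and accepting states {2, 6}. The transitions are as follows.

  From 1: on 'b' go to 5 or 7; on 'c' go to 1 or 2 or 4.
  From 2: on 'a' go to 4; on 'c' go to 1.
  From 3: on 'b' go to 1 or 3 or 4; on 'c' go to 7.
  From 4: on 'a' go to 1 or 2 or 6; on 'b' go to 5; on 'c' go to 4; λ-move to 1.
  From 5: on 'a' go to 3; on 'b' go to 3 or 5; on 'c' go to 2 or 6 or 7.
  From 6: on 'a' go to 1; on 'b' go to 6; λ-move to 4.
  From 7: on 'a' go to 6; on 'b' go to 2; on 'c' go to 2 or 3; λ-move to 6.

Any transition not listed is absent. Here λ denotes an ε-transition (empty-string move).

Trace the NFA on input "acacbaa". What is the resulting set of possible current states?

∅

Start in {1}.
Read 'a': 1→∅; now ∅.
The set is empty and remains empty for the remaining 6 symbols.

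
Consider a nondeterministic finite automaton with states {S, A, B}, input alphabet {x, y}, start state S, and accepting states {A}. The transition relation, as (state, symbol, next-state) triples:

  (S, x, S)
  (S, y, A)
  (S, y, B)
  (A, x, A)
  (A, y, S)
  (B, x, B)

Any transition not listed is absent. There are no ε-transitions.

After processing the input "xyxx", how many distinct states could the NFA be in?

Start in {S}.
Read 'x': {S} → {S}.
Read 'y': {S} → {A, B}.
Read 'x': {A, B} → {A, B}.
Read 'x': {A, B} → {A, B}.
That set has 2 states.

2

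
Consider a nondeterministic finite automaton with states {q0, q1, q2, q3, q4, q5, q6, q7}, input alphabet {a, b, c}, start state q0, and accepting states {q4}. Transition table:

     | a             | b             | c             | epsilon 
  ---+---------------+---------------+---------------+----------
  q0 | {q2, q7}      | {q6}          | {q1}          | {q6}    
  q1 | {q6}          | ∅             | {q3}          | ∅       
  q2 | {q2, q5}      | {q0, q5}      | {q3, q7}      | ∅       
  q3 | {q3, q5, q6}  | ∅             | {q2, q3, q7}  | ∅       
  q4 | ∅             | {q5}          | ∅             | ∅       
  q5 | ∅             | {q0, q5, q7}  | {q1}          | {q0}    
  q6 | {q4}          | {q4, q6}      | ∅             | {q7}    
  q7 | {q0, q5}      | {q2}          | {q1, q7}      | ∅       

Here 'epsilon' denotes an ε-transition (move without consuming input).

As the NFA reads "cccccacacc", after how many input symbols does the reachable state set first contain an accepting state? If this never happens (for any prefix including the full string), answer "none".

none

Start: ε-closure({q0}) = {q0, q6, q7}.
Read 'c': {q0, q6, q7} → {q1, q7}.
Read 'c': {q1, q7} → {q1, q3, q7}.
Read 'c': {q1, q3, q7} → {q1, q2, q3, q7}.
Read 'c': {q1, q2, q3, q7} → {q1, q2, q3, q7}.
Read 'c': {q1, q2, q3, q7} → {q1, q2, q3, q7}.
Read 'a': {q1, q2, q3, q7} → {q0, q2, q3, q5, q6, q7}.
Read 'c': {q0, q2, q3, q5, q6, q7} → {q1, q2, q3, q7}.
Read 'a': {q1, q2, q3, q7} → {q0, q2, q3, q5, q6, q7}.
Read 'c': {q0, q2, q3, q5, q6, q7} → {q1, q2, q3, q7}.
Read 'c': {q1, q2, q3, q7} → {q1, q2, q3, q7}.
No reachable set along the way intersects F.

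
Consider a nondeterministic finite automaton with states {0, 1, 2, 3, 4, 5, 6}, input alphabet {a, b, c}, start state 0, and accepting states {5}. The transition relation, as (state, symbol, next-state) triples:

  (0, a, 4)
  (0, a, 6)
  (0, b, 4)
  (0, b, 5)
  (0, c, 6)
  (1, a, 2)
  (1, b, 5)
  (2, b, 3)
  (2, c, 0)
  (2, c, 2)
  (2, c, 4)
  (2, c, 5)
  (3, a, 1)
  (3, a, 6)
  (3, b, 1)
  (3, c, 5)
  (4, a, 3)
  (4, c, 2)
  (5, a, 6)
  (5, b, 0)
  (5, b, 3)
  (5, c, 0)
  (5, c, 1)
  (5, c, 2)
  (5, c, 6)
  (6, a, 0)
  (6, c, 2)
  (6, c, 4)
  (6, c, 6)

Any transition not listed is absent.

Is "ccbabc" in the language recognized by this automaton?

No

Start in {0}.
Read 'c': {0} → {6}.
Read 'c': {6} → {2, 4, 6}.
Read 'b': {2, 4, 6} → {3}.
Read 'a': {3} → {1, 6}.
Read 'b': {1, 6} → {5}.
Read 'c': {5} → {0, 1, 2, 6}.
The final set {0, 1, 2, 6} contains no accepting state.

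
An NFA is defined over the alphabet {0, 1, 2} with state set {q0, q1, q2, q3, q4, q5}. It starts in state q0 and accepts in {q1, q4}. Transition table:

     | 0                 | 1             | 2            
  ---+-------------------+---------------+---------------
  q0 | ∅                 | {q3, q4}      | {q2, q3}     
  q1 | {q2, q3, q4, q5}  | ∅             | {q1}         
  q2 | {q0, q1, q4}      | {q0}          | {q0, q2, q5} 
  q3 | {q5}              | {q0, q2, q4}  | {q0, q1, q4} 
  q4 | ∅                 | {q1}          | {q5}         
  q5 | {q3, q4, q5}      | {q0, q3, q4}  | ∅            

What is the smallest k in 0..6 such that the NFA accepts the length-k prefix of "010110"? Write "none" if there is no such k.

none

Start in {q0}.
Read '0': {q0} → ∅.
The set is empty and remains empty for the remaining 5 symbols.
No reachable set along the way intersects F.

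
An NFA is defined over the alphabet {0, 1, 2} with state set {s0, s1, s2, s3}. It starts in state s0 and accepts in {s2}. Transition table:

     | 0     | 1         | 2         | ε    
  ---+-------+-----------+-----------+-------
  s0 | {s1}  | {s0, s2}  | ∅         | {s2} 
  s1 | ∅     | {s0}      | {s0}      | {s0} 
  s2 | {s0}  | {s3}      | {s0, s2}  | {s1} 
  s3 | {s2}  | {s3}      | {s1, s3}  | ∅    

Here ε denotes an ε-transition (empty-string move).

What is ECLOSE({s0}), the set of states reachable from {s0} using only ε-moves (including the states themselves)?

Begin with {s0}.
ε-move s0 → s2; add s2.
ε-move s2 → s1; add s1.

{s0, s1, s2}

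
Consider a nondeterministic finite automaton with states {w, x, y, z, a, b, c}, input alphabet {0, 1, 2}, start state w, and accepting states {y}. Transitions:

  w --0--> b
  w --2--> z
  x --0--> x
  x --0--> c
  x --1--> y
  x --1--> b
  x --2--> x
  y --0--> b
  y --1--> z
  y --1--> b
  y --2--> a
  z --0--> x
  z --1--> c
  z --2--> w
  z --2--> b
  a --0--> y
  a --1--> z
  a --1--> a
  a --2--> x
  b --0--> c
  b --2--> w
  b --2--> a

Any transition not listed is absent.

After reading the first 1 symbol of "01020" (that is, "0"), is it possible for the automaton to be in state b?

Start in {w}.
Read '0': w→{b}; now {b}.
State b is in {b}.

Yes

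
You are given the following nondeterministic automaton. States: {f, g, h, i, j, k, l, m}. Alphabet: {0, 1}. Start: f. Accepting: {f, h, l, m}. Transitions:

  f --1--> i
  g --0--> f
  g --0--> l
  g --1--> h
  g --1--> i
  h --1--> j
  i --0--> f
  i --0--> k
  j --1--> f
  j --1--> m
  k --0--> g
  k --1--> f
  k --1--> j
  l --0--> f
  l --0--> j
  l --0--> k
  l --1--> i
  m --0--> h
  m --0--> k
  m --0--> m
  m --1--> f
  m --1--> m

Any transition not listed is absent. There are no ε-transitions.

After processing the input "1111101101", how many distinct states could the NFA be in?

0

Start in {f}.
Read '1': f→{i}; now {i}.
Read '1': i→∅; now ∅.
The set is empty and remains empty for the remaining 8 symbols.
That set has 0 states.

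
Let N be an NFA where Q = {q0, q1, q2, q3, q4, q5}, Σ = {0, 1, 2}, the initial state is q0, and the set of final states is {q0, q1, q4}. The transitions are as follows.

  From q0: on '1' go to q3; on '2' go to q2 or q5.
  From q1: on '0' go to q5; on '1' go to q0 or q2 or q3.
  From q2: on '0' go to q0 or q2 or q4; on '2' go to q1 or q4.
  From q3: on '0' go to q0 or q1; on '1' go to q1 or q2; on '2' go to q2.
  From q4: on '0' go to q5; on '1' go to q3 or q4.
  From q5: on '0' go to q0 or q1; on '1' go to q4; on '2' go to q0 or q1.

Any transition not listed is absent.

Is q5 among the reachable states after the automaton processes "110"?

Yes

Start in {q0}.
Read '1': {q0} → {q3}.
Read '1': {q3} → {q1, q2}.
Read '0': {q1, q2} → {q0, q2, q4, q5}.
State q5 is in {q0, q2, q4, q5}.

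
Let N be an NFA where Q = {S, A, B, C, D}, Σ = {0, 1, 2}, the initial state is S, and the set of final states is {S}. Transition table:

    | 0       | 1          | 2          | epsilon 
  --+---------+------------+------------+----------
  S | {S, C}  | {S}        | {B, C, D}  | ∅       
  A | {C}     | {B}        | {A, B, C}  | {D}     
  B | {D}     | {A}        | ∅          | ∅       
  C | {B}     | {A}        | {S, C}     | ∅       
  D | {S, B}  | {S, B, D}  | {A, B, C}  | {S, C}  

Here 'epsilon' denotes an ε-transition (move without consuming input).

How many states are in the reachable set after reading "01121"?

5

Start in {S}.
Read '0': S→{S, C}; now {S, C}.
Read '1': S→{S}, C→{A}; union {S, A}; ε-closure = {S, A, C, D}.
Read '1': S→{S}, A→{B}, C→{A}, D→{S, B, D}; union {S, A, B, D}; ε-closure = {S, A, B, C, D}.
Read '2': S→{B, C, D}, A→{A, B, C}, B→∅, C→{S, C}, D→{A, B, C}; now {S, A, B, C, D}.
Read '1': S→{S}, A→{B}, B→{A}, C→{A}, D→{S, B, D}; union {S, A, B, D}; ε-closure = {S, A, B, C, D}.
That set has 5 states.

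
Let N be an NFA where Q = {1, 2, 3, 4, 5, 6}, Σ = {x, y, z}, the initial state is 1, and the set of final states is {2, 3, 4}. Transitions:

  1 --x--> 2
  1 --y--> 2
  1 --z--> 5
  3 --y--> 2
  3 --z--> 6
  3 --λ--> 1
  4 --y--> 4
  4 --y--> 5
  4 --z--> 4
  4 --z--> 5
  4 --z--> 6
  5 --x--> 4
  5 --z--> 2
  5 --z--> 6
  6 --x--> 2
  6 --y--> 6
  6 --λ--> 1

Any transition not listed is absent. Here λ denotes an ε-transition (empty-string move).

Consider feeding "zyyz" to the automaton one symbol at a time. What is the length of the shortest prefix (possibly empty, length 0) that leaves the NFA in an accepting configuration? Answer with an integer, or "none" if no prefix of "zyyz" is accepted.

Start in {1}.
Read 'z': 1→{5}; now {5}.
Read 'y': 5→∅; now ∅.
The set is empty and remains empty for the remaining 2 symbols.
No reachable set along the way intersects F.

none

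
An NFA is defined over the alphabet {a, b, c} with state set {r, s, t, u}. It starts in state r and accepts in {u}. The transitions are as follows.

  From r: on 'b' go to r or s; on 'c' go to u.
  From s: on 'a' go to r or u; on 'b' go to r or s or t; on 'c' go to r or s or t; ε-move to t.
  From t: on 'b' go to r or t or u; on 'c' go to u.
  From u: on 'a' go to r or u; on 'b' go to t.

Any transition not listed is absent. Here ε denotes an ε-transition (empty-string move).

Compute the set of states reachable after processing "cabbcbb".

{r, s, t, u}

Start in {r}.
Read 'c': r→{u}; now {u}.
Read 'a': u→{r, u}; now {r, u}.
Read 'b': r→{r, s}, u→{t}; now {r, s, t}.
Read 'b': r→{r, s}, s→{r, s, t}, t→{r, t, u}; now {r, s, t, u}.
Read 'c': r→{u}, s→{r, s, t}, t→{u}, u→∅; now {r, s, t, u}.
Read 'b': r→{r, s}, s→{r, s, t}, t→{r, t, u}, u→{t}; now {r, s, t, u}.
Read 'b': r→{r, s}, s→{r, s, t}, t→{r, t, u}, u→{t}; now {r, s, t, u}.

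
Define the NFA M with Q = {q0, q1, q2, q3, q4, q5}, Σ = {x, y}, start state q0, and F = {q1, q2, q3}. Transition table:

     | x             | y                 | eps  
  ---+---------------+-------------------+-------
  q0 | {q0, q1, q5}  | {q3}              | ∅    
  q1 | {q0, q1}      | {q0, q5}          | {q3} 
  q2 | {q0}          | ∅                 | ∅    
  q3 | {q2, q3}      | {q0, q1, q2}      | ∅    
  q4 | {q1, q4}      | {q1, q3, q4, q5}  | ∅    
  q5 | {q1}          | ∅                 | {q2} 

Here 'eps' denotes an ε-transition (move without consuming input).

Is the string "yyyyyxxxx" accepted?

Yes

Start in {q0}.
Read 'y': q0→{q3}; now {q3}.
Read 'y': q3→{q0, q1, q2}; union {q0, q1, q2}; ε-closure = {q0, q1, q2, q3}.
Read 'y': q0→{q3}, q1→{q0, q5}, q2→∅, q3→{q0, q1, q2}; now {q0, q1, q2, q3, q5}.
Read 'y': q0→{q3}, q1→{q0, q5}, q2→∅, q3→{q0, q1, q2}, q5→∅; now {q0, q1, q2, q3, q5}.
Read 'y': q0→{q3}, q1→{q0, q5}, q2→∅, q3→{q0, q1, q2}, q5→∅; now {q0, q1, q2, q3, q5}.
Read 'x': q0→{q0, q1, q5}, q1→{q0, q1}, q2→{q0}, q3→{q2, q3}, q5→{q1}; now {q0, q1, q2, q3, q5}.
Read 'x': q0→{q0, q1, q5}, q1→{q0, q1}, q2→{q0}, q3→{q2, q3}, q5→{q1}; now {q0, q1, q2, q3, q5}.
Read 'x': q0→{q0, q1, q5}, q1→{q0, q1}, q2→{q0}, q3→{q2, q3}, q5→{q1}; now {q0, q1, q2, q3, q5}.
Read 'x': q0→{q0, q1, q5}, q1→{q0, q1}, q2→{q0}, q3→{q2, q3}, q5→{q1}; now {q0, q1, q2, q3, q5}.
The final set {q0, q1, q2, q3, q5} contains the accepting states q1, q2, q3.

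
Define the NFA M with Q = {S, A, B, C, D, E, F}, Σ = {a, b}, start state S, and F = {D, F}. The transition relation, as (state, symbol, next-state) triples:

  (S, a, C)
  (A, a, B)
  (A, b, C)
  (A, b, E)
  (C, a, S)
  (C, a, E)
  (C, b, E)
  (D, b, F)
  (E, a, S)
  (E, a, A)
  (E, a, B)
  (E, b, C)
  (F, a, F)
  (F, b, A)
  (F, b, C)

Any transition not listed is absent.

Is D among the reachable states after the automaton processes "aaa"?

No

Start in {S}.
Read 'a': S→{C}; now {C}.
Read 'a': C→{S, E}; now {S, E}.
Read 'a': S→{C}, E→{S, A, B}; now {S, A, B, C}.
State D is not in {S, A, B, C}.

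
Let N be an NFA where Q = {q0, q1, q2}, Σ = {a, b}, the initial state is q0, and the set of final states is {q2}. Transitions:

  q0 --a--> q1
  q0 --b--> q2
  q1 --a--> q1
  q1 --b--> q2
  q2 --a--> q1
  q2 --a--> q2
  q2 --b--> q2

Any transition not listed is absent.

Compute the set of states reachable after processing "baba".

{q1, q2}

Start in {q0}.
Read 'b': {q0} → {q2}.
Read 'a': {q2} → {q1, q2}.
Read 'b': {q1, q2} → {q2}.
Read 'a': {q2} → {q1, q2}.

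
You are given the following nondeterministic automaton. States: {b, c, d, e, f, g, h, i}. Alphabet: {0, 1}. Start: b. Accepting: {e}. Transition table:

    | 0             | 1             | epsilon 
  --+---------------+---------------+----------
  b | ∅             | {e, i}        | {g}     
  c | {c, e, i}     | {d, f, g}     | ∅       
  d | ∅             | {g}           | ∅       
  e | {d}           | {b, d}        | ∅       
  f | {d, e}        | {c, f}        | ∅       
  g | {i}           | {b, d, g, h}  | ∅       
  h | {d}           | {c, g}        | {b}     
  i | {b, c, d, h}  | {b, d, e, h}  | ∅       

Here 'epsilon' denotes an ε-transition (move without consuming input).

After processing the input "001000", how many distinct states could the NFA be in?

7

Start: ε-closure({b}) = {b, g}.
Read '0': {b, g} → {i}.
Read '0': {i} → {b, c, d, g, h}.
Read '1': {b, c, d, g, h} → {b, c, d, e, f, g, h, i}.
Read '0': {b, c, d, e, f, g, h, i} → {b, c, d, e, g, h, i}.
Read '0': {b, c, d, e, g, h, i} → {b, c, d, e, g, h, i}.
Read '0': {b, c, d, e, g, h, i} → {b, c, d, e, g, h, i}.
That set has 7 states.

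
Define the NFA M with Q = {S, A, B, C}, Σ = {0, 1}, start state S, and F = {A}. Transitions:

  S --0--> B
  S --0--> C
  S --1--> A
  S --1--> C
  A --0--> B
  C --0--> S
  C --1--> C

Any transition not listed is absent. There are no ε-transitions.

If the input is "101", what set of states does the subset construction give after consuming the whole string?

Start in {S}.
Read '1': {S} → {A, C}.
Read '0': {A, C} → {S, B}.
Read '1': {S, B} → {A, C}.

{A, C}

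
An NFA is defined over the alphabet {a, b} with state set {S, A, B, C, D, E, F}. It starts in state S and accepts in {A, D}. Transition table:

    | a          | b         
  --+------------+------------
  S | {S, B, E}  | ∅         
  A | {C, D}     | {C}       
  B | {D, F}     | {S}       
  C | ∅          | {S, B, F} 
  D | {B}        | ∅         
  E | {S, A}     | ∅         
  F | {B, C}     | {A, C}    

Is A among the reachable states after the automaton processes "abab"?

Start in {S}.
Read 'a': {S} → {S, B, E}.
Read 'b': {S, B, E} → {S}.
Read 'a': {S} → {S, B, E}.
Read 'b': {S, B, E} → {S}.
State A is not in {S}.

No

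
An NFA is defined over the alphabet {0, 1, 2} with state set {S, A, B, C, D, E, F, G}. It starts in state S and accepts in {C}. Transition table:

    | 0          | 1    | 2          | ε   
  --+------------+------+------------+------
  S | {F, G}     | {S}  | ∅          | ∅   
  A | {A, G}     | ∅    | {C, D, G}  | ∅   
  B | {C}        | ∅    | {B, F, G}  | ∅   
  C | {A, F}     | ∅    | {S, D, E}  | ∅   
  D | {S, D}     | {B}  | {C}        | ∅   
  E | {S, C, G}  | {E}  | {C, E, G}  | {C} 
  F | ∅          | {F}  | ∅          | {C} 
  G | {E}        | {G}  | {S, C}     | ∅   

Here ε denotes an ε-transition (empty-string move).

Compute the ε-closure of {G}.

Begin with {G}.
No ε-moves leave this set, so the closure equals the set itself.

{G}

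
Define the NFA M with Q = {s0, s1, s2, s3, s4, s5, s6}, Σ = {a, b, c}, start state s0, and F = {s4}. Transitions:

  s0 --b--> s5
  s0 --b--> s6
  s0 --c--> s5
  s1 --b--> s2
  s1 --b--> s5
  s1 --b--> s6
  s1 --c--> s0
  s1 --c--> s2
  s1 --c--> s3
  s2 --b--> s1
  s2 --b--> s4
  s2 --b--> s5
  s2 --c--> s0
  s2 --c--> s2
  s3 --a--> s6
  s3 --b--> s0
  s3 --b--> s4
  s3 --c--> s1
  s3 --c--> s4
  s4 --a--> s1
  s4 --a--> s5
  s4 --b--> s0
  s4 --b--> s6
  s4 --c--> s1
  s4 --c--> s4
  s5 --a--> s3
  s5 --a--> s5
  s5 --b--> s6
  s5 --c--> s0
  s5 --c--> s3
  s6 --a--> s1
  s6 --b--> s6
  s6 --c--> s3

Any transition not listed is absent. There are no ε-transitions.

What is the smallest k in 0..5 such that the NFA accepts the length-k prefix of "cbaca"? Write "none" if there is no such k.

none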